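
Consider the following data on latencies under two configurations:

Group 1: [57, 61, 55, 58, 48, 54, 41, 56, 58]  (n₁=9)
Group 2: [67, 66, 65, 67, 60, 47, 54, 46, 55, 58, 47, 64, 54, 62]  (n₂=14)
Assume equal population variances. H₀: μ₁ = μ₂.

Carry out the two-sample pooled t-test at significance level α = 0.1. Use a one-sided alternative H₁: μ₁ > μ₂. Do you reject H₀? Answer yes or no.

reject H₀: no

x̄₁=54.222, s₁=6.119, n₁=9
x̄₂=58.000, s₂=7.636, n₂=14
s_p² = [8·6.119² + 13·7.636²]/21 = 50.3598
SE = √(s_p²·(1/9+1/14)) = 3.0319
t = (54.222−58.000)/3.0319 = -1.2460
df = 21
p-value (one-sided, H₁ greater) = 0.88676
At α=0.1: p ≥ α → fail to reject H₀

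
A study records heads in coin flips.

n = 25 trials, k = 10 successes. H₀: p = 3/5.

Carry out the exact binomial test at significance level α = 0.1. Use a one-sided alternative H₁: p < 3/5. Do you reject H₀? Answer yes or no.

Exact binomial: n=25, k=10, p₀=3/5=0.6000
P(X≤10) from Σ C(n,i)·p₀^i·(1−p₀)^(n−i)
p-value (one-sided, H₁ less) = 0.03439
At α=0.1: p < α → reject H₀

reject H₀: yes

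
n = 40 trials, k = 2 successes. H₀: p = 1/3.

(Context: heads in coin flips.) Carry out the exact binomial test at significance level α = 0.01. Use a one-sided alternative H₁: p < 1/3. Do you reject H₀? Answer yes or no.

reject H₀: yes

Exact binomial: n=40, k=2, p₀=1/3=0.3333
P(X≤2) from Σ C(n,i)·p₀^i·(1−p₀)^(n−i)
p-value (one-sided, H₁ less) = 0.00002
At α=0.01: p < α → reject H₀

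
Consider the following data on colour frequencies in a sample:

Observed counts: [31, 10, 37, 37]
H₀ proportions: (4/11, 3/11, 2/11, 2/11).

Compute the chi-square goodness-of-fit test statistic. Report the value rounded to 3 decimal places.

test statistic = 42.117

n = 115; E_i = n·p_i = [41.82, 31.36, 20.91, 20.91]
χ² = (31−41.82)²/41.82 + (10−31.36)²/31.36 + (37−20.91)²/20.91 + (37−20.91)²/20.91 = 42.1167
df = 3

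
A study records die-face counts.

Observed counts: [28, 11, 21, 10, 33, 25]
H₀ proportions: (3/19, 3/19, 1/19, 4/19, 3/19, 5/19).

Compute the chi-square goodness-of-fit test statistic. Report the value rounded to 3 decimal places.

n = 128; E_i = n·p_i = [20.21, 20.21, 6.74, 26.95, 20.21, 33.68]
χ² = (28−20.21)²/20.21 + (11−20.21)²/20.21 + (21−6.74)²/6.74 + (10−26.95)²/26.95 + (33−20.21)²/20.21 + (25−33.68)²/33.68 = 58.3880
df = 5

test statistic = 58.388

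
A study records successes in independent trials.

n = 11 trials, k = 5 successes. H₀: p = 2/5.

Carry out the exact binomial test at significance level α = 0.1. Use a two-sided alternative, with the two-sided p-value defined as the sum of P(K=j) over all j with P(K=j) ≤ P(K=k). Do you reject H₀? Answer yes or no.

reject H₀: no

Exact binomial: n=11, k=5, p₀=2/5=0.4000
P(X=j) = C(n,j)·p₀^j·(1−p₀)^(n−j); p = Σ P(X=j) over j with P(X=j) ≤ P(X=5)
p-value (two-sided) = 0.76351
At α=0.1: p ≥ α → fail to reject H₀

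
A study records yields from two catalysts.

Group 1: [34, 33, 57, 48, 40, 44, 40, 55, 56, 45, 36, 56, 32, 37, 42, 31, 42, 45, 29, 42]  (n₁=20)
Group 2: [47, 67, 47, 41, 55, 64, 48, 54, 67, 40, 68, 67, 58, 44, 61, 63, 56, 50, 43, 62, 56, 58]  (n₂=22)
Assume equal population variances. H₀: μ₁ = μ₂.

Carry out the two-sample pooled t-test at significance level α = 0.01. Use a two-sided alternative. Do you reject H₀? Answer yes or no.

reject H₀: yes

x̄₁=42.200, s₁=8.727, n₁=20
x̄₂=55.273, s₂=9.098, n₂=22
s_p² = [19·8.727² + 21·9.098²]/40 = 79.6391
SE = √(s_p²·(1/20+1/22)) = 2.7572
t = (42.200−55.273)/2.7572 = -4.7414
df = 40
p-value (two-sided) = 0.00003
At α=0.01: p < α → reject H₀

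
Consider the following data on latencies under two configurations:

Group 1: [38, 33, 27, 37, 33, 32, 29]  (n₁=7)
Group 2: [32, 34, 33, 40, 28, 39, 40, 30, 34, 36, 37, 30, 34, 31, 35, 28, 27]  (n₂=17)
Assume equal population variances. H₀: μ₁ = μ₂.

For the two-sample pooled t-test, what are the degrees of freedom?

df = n₁ + n₂ − 2 = 7 + 17 − 2 = 22

degrees of freedom = 22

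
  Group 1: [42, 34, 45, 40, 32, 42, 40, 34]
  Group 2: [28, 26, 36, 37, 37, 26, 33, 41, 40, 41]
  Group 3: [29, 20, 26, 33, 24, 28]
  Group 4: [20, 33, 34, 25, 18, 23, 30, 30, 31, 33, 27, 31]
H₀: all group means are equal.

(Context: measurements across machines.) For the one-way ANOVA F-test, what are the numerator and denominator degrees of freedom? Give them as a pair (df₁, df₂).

k = 4 groups, N = 36 total
df = (k−1, N−k) = (4−1, 36−4) = (3, 32)

degrees of freedom = [3, 32]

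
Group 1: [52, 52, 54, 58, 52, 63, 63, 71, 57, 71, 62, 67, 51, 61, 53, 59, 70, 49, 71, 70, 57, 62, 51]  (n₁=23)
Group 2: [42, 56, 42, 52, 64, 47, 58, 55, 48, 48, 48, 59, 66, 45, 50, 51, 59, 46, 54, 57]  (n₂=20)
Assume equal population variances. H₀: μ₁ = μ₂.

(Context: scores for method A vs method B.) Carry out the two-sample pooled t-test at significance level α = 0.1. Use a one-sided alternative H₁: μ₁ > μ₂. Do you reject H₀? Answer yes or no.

x̄₁=59.826, s₁=7.451, n₁=23
x̄₂=52.350, s₂=6.839, n₂=20
s_p² = [22·7.451² + 19·6.839²]/41 = 51.4599
SE = √(s_p²·(1/23+1/20)) = 2.1933
t = (59.826−52.350)/2.1933 = 3.4087
df = 41
p-value (one-sided, H₁ greater) = 0.00074
At α=0.1: p < α → reject H₀

reject H₀: yes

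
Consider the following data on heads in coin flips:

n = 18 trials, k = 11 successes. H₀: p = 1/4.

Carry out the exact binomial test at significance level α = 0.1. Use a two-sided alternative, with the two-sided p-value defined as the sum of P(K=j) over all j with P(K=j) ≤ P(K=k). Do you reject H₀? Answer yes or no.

reject H₀: yes

Exact binomial: n=18, k=11, p₀=1/4=0.2500
P(X=j) = C(n,j)·p₀^j·(1−p₀)^(n−j); p = Σ P(X=j) over j with P(X=j) ≤ P(X=11)
p-value (two-sided) = 0.00124
At α=0.1: p < α → reject H₀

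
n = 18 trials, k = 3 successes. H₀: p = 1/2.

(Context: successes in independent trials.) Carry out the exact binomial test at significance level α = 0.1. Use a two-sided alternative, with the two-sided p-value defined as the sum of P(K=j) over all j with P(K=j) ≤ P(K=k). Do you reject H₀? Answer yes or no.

reject H₀: yes

Exact binomial: n=18, k=3, p₀=1/2=0.5000
P(X=j) = C(n,j)·p₀^j·(1−p₀)^(n−j); p = Σ P(X=j) over j with P(X=j) ≤ P(X=3)
p-value (two-sided) = 0.00754
At α=0.1: p < α → reject H₀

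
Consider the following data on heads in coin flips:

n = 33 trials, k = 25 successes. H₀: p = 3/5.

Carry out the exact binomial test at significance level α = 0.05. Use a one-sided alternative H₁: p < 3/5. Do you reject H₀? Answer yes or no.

reject H₀: no

Exact binomial: n=33, k=25, p₀=3/5=0.6000
P(X≤25) from Σ C(n,i)·p₀^i·(1−p₀)^(n−i)
p-value (one-sided, H₁ less) = 0.98145
At α=0.05: p ≥ α → fail to reject H₀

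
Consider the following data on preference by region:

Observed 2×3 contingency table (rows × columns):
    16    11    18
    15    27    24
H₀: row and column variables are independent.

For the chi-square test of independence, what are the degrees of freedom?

degrees of freedom = 2

df = (r−1)(c−1) = (2−1)·(3−1) = 2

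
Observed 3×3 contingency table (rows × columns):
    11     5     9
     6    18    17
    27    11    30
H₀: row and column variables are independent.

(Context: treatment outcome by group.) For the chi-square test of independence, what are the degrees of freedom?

degrees of freedom = 4

df = (r−1)(c−1) = (3−1)·(3−1) = 4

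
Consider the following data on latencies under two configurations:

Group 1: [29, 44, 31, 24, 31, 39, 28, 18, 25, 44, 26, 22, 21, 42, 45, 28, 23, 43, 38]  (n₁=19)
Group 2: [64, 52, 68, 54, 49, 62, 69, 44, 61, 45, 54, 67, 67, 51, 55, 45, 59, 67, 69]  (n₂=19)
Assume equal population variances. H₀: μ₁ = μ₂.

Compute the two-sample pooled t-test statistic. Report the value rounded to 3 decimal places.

x̄₁=31.632, s₁=8.977, n₁=19
x̄₂=58.000, s₂=8.781, n₂=19
s_p² = [18·8.977² + 18·8.781²]/36 = 78.8450
SE = √(s_p²·(1/19+1/19)) = 2.8809
t = (31.632−58.000)/2.8809 = -9.1529
df = 36

test statistic = -9.153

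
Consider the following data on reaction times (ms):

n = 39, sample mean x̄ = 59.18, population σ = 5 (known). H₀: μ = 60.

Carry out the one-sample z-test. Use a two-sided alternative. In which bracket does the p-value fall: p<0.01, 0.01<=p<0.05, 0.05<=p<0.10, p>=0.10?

SE = σ/√n = 5/√39 = 0.8006
z = (x̄−μ₀)/SE = (59.18−60)/0.8006 = -1.0242
p-value (two-sided) = 0.30575
→ bracket: p>=0.10

p-value bracket: p>=0.10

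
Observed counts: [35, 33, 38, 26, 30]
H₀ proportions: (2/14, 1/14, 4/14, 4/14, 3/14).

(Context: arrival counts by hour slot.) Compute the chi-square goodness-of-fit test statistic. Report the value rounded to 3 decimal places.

n = 162; E_i = n·p_i = [23.14, 11.57, 46.29, 46.29, 34.71]
χ² = (35−23.14)²/23.14 + (33−11.57)²/11.57 + (38−46.29)²/46.29 + (26−46.29)²/46.29 + (30−34.71)²/34.71 = 56.7716
df = 4

test statistic = 56.772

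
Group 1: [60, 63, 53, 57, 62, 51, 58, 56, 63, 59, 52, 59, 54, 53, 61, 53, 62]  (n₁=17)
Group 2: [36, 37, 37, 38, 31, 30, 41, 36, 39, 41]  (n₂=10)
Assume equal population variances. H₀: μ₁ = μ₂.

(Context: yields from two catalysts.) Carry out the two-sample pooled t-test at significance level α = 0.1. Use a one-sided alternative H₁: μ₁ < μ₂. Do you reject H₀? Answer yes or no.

x̄₁=57.412, s₁=4.124, n₁=17
x̄₂=36.600, s₂=3.688, n₂=10
s_p² = [16·4.124² + 9·3.688²]/25 = 15.7807
SE = √(s_p²·(1/17+1/10)) = 1.5831
t = (57.412−36.600)/1.5831 = 13.1458
df = 25
p-value (one-sided, H₁ less) = 1.00000
At α=0.1: p ≥ α → fail to reject H₀

reject H₀: no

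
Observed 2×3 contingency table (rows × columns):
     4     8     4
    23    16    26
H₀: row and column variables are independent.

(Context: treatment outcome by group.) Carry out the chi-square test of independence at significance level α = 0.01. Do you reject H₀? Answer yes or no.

reject H₀: no

Row totals [16, 65], col totals [27, 24, 30], n=81
χ² = (4−5.33)²/5.33 + (8−4.74)²/4.74 + (4−5.93)²/5.93 + (23−21.67)²/21.67 + (16−19.26)²/19.26 + (26−24.07)²/24.07 = 3.9877
df = 2
p-value (upper-tail) = 0.13617
At α=0.01: p ≥ α → fail to reject H₀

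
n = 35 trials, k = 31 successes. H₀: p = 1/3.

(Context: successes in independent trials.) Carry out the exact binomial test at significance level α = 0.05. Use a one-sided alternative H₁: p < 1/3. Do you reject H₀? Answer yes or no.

Exact binomial: n=35, k=31, p₀=1/3=0.3333
P(X≤31) from Σ C(n,i)·p₀^i·(1−p₀)^(n−i)
p-value (one-sided, H₁ less) = 1.00000
At α=0.05: p ≥ α → fail to reject H₀

reject H₀: no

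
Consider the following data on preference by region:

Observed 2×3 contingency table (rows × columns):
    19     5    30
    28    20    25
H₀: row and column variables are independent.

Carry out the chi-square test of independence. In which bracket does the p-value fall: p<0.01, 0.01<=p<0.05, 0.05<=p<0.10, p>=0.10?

Row totals [54, 73], col totals [47, 25, 55], n=127
χ² = (19−19.98)²/19.98 + (5−10.63)²/10.63 + (30−23.39)²/23.39 + (28−27.02)²/27.02 + (20−14.37)²/14.37 + (25−31.61)²/31.61 = 8.5263
df = 2
p-value (upper-tail) = 0.01408
→ bracket: 0.01<=p<0.05

p-value bracket: 0.01<=p<0.05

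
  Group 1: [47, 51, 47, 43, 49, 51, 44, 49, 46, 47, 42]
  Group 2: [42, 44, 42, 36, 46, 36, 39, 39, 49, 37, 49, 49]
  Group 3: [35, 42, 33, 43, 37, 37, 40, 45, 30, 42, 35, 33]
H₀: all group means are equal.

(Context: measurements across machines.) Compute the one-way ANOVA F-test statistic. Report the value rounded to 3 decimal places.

test statistic = 12.783

Group means [46.91, 42.33, 37.67], grand mean 42.171
SSB = Σnᵢ(x̄ᵢ−x̄)² = 490.729; SSW = ΣΣ(x−x̄ᵢ)² = 614.242
MSB = 490.729/2 = 245.3645; MSW = 614.242/32 = 19.1951
F = MSB/MSW = 12.7827
df = (2, 32)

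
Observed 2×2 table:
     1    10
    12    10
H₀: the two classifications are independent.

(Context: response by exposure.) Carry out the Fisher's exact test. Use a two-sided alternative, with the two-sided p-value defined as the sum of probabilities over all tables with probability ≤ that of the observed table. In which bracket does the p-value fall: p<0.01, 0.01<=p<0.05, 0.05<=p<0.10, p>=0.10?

p-value bracket: 0.01<=p<0.05

Margins: r₁=11, r₂=22, c₁=13, c₂=20, n=33
p_obs = C(11,1)·C(22,12)/C(33,13); sum pmf over tables with pmf ≤ p_obs
p-value (two-sided) = 0.02159
→ bracket: 0.01<=p<0.05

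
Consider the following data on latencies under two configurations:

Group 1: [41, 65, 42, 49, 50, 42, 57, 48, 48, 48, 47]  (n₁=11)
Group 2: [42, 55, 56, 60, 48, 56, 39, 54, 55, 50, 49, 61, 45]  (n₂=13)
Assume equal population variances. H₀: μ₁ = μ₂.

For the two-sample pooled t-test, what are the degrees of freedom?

degrees of freedom = 22

df = n₁ + n₂ − 2 = 11 + 13 − 2 = 22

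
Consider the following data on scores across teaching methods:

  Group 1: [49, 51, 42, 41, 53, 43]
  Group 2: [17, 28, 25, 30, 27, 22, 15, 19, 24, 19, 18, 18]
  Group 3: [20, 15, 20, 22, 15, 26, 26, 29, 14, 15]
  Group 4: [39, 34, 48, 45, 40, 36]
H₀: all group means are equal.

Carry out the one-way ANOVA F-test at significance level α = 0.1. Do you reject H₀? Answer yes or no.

Group means [46.50, 21.83, 20.20, 40.33], grand mean 28.971
SSB = Σnᵢ(x̄ᵢ−x̄)² = 3998.871; SSW = ΣΣ(x−x̄ᵢ)² = 802.100
MSB = 3998.871/3 = 1332.9569; MSW = 802.100/30 = 26.7367
F = MSB/MSW = 49.8550
df = (3, 30)
p-value (upper-tail) = 0.00000
At α=0.1: p < α → reject H₀

reject H₀: yes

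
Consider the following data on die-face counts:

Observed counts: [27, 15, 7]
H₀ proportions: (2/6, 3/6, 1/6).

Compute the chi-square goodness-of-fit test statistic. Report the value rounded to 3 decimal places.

test statistic = 10.816

n = 49; E_i = n·p_i = [16.33, 24.50, 8.17]
χ² = (27−16.33)²/16.33 + (15−24.50)²/24.50 + (7−8.17)²/8.17 = 10.8163
df = 2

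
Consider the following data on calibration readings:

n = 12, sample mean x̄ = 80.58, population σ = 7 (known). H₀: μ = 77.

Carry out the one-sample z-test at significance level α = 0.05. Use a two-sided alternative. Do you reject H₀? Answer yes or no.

SE = σ/√n = 7/√12 = 2.0207
z = (x̄−μ₀)/SE = (80.58−77)/2.0207 = 1.7716
p-value (two-sided) = 0.07645
At α=0.05: p ≥ α → fail to reject H₀

reject H₀: no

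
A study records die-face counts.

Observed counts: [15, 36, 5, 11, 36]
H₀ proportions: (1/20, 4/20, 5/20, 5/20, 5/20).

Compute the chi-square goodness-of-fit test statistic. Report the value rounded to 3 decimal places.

test statistic = 59.602

n = 103; E_i = n·p_i = [5.15, 20.60, 25.75, 25.75, 25.75]
χ² = (15−5.15)²/5.15 + (36−20.60)²/20.60 + (5−25.75)²/25.75 + (11−25.75)²/25.75 + (36−25.75)²/25.75 = 59.6019
df = 4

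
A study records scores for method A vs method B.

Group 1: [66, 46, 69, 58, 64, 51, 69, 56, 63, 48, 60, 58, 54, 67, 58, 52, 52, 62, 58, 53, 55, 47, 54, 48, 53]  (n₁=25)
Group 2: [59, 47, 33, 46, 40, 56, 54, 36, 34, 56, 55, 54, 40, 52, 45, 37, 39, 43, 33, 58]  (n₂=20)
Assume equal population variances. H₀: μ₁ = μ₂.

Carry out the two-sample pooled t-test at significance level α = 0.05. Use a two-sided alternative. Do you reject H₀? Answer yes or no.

reject H₀: yes

x̄₁=56.840, s₁=6.817, n₁=25
x̄₂=45.850, s₂=9.040, n₂=20
s_p² = [24·6.817² + 19·9.040²]/43 = 62.0444
SE = √(s_p²·(1/25+1/20)) = 2.3630
t = (56.840−45.850)/2.3630 = 4.6508
df = 43
p-value (two-sided) = 0.00003
At α=0.05: p < α → reject H₀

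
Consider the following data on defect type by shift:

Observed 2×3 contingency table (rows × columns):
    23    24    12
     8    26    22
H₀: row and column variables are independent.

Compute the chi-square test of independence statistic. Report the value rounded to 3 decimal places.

Row totals [59, 56], col totals [31, 50, 34], n=115
χ² = (23−15.90)²/15.90 + (24−25.65)²/25.65 + (12−17.44)²/17.44 + (8−15.10)²/15.10 + (26−24.35)²/24.35 + (22−16.56)²/16.56 = 10.2079
df = 2

test statistic = 10.208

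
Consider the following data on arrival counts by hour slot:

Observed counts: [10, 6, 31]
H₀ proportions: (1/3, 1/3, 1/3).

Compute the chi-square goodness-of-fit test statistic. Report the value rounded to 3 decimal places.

n = 47; E_i = n·p_i = [15.67, 15.67, 15.67]
χ² = (10−15.67)²/15.67 + (6−15.67)²/15.67 + (31−15.67)²/15.67 = 23.0213
df = 2

test statistic = 23.021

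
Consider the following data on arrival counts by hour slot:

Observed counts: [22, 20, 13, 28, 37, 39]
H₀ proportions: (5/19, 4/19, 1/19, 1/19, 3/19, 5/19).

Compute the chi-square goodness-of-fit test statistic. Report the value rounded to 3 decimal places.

n = 159; E_i = n·p_i = [41.84, 33.47, 8.37, 8.37, 25.11, 41.84]
χ² = (22−41.84)²/41.84 + (20−33.47)²/33.47 + (13−8.37)²/8.37 + (28−8.37)²/8.37 + (37−25.11)²/25.11 + (39−41.84)²/41.84 = 69.2788
df = 5

test statistic = 69.279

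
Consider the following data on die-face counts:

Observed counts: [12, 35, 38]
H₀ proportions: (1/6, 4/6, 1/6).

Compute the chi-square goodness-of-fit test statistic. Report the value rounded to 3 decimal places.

test statistic = 48.712

n = 85; E_i = n·p_i = [14.17, 56.67, 14.17]
χ² = (12−14.17)²/14.17 + (35−56.67)²/56.67 + (38−14.17)²/14.17 = 48.7118
df = 2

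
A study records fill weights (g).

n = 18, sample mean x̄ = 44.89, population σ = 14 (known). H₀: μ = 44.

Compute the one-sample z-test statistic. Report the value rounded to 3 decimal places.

test statistic = 0.270

SE = σ/√n = 14/√18 = 3.2998
z = (x̄−μ₀)/SE = (44.89−44)/3.2998 = 0.2697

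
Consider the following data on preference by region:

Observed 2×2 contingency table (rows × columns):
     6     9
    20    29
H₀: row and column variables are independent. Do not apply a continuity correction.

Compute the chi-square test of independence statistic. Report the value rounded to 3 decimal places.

Row totals [15, 49], col totals [26, 38], n=64
χ² = (6−6.09)²/6.09 + (9−8.91)²/8.91 + (20−19.91)²/19.91 + (29−29.09)²/29.09 = 0.0032
df = 1

test statistic = 0.003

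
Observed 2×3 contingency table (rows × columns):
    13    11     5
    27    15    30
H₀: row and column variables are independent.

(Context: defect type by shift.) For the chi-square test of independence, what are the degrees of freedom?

df = (r−1)(c−1) = (2−1)·(3−1) = 2

degrees of freedom = 2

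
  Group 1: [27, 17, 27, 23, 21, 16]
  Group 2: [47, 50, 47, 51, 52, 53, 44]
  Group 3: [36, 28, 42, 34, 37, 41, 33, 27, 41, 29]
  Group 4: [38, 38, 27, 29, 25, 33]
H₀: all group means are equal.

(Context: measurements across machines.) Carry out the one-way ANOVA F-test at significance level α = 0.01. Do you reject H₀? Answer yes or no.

reject H₀: yes

Group means [21.83, 49.14, 34.80, 31.67], grand mean 34.931
SSB = Σnᵢ(x̄ᵢ−x̄)² = 2507.238; SSW = ΣΣ(x−x̄ᵢ)² = 610.624
MSB = 2507.238/3 = 835.7461; MSW = 610.624/25 = 24.4250
F = MSB/MSW = 34.2169
df = (3, 25)
p-value (upper-tail) = 0.00000
At α=0.01: p < α → reject H₀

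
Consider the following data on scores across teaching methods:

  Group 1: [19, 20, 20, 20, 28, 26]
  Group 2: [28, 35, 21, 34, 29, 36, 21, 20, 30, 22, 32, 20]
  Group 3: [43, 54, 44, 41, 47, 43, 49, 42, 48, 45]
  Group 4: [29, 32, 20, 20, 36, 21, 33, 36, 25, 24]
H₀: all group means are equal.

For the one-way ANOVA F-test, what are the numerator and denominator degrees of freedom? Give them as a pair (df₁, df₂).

degrees of freedom = [3, 34]

k = 4 groups, N = 38 total
df = (k−1, N−k) = (4−1, 38−4) = (3, 34)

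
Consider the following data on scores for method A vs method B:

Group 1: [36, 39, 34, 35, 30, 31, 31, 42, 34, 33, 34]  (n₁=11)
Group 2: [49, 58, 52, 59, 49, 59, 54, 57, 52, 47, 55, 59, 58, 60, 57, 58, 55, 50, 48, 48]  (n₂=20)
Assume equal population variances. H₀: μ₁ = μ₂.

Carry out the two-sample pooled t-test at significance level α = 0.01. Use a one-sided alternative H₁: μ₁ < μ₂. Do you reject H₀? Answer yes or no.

x̄₁=34.455, s₁=3.560, n₁=11
x̄₂=54.200, s₂=4.432, n₂=20
s_p² = [10·3.560² + 19·4.432²]/29 = 17.2389
SE = √(s_p²·(1/11+1/20)) = 1.5586
t = (34.455−54.200)/1.5586 = -12.6690
df = 29
p-value (one-sided, H₁ less) = 0.00000
At α=0.01: p < α → reject H₀

reject H₀: yes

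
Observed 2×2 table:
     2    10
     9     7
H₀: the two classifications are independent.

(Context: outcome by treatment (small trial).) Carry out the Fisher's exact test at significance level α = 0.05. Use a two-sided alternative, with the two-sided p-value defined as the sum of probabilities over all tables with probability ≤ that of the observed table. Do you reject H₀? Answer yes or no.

Margins: r₁=12, r₂=16, c₁=11, c₂=17, n=28
p_obs = C(12,2)·C(16,9)/C(28,11); sum pmf over tables with pmf ≤ p_obs
p-value (two-sided) = 0.05403
At α=0.05: p ≥ α → fail to reject H₀

reject H₀: no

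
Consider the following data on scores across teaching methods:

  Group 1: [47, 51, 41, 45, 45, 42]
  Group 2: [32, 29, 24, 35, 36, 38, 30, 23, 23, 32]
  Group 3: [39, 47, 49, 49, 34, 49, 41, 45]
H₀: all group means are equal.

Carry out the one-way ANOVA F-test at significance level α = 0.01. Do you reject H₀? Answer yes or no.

Group means [45.17, 30.20, 44.12], grand mean 38.583
SSB = Σnᵢ(x̄ᵢ−x̄)² = 1208.525; SSW = ΣΣ(x−x̄ᵢ)² = 551.308
MSB = 1208.525/2 = 604.2625; MSW = 551.308/21 = 26.2528
F = MSB/MSW = 23.0171
df = (2, 21)
p-value (upper-tail) = 0.00001
At α=0.01: p < α → reject H₀

reject H₀: yes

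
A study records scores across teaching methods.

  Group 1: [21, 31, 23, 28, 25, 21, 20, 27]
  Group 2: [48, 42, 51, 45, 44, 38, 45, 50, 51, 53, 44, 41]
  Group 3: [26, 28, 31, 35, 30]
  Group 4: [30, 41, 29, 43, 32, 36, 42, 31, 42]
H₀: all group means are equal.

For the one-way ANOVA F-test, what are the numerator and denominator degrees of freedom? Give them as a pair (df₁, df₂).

k = 4 groups, N = 34 total
df = (k−1, N−k) = (4−1, 34−4) = (3, 30)

degrees of freedom = [3, 30]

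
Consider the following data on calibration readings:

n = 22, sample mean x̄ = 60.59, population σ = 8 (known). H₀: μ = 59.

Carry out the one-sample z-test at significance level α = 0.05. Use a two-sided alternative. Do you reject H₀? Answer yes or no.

reject H₀: no

SE = σ/√n = 8/√22 = 1.7056
z = (x̄−μ₀)/SE = (60.59−59)/1.7056 = 0.9322
p-value (two-sided) = 0.35122
At α=0.05: p ≥ α → fail to reject H₀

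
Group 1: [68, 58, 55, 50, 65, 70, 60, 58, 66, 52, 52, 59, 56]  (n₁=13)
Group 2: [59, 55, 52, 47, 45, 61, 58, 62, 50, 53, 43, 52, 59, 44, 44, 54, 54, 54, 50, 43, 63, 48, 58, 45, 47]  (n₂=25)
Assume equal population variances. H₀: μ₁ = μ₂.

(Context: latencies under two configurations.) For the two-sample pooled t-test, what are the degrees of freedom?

degrees of freedom = 36

df = n₁ + n₂ − 2 = 13 + 25 − 2 = 36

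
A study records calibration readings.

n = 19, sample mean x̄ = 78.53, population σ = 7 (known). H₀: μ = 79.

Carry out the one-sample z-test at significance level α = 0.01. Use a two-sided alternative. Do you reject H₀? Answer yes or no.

SE = σ/√n = 7/√19 = 1.6059
z = (x̄−μ₀)/SE = (78.53−79)/1.6059 = -0.2927
p-value (two-sided) = 0.76978
At α=0.01: p ≥ α → fail to reject H₀

reject H₀: no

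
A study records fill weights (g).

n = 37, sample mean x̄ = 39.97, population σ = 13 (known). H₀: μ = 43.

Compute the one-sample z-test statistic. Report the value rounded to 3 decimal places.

test statistic = -1.418

SE = σ/√n = 13/√37 = 2.1372
z = (x̄−μ₀)/SE = (39.97−43)/2.1372 = -1.4178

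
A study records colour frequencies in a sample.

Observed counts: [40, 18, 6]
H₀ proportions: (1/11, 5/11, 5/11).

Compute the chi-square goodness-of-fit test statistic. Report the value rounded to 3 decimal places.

n = 64; E_i = n·p_i = [5.82, 29.09, 29.09]
χ² = (40−5.82)²/5.82 + (18−29.09)²/29.09 + (6−29.09)²/29.09 = 223.3750
df = 2

test statistic = 223.375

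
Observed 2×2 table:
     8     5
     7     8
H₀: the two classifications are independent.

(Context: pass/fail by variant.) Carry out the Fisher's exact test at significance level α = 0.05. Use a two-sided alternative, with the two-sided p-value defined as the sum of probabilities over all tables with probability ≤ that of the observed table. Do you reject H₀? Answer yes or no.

reject H₀: no

Margins: r₁=13, r₂=15, c₁=15, c₂=13, n=28
p_obs = C(13,8)·C(15,7)/C(28,15); sum pmf over tables with pmf ≤ p_obs
p-value (two-sided) = 0.47570
At α=0.05: p ≥ α → fail to reject H₀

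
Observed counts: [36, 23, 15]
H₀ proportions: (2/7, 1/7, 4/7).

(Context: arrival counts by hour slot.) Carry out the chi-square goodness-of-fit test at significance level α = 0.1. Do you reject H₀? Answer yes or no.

n = 74; E_i = n·p_i = [21.14, 10.57, 42.29]
χ² = (36−21.14)²/21.14 + (23−10.57)²/10.57 + (15−42.29)²/42.29 = 42.6588
df = 2
p-value (upper-tail) = 0.00000
At α=0.1: p < α → reject H₀

reject H₀: yes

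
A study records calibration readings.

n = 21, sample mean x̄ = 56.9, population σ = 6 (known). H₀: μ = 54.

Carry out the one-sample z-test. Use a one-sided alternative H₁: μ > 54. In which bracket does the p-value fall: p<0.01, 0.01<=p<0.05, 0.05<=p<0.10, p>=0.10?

p-value bracket: 0.01<=p<0.05

SE = σ/√n = 6/√21 = 1.3093
z = (x̄−μ₀)/SE = (56.9−54)/1.3093 = 2.2149
p-value (one-sided, H₁ greater) = 0.01338
→ bracket: 0.01<=p<0.05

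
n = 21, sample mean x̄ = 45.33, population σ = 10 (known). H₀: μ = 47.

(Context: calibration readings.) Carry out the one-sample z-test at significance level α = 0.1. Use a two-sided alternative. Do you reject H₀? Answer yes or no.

reject H₀: no

SE = σ/√n = 10/√21 = 2.1822
z = (x̄−μ₀)/SE = (45.33−47)/2.1822 = -0.7653
p-value (two-sided) = 0.44410
At α=0.1: p ≥ α → fail to reject H₀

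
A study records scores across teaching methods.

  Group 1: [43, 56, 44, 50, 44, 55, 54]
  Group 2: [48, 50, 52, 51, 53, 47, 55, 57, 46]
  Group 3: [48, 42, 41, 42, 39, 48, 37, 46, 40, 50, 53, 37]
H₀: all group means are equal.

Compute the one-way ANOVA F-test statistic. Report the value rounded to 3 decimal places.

test statistic = 6.555

Group means [49.43, 51.00, 43.58], grand mean 47.429
SSB = Σnᵢ(x̄ᵢ−x̄)² = 320.226; SSW = ΣΣ(x−x̄ᵢ)² = 610.631
MSB = 320.226/2 = 160.1131; MSW = 610.631/25 = 24.4252
F = MSB/MSW = 6.5552
df = (2, 25)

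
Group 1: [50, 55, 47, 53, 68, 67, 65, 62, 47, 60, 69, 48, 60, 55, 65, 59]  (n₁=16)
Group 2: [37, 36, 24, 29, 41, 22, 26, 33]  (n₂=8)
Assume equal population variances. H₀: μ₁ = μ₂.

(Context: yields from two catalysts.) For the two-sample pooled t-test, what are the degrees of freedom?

degrees of freedom = 22

df = n₁ + n₂ − 2 = 16 + 8 − 2 = 22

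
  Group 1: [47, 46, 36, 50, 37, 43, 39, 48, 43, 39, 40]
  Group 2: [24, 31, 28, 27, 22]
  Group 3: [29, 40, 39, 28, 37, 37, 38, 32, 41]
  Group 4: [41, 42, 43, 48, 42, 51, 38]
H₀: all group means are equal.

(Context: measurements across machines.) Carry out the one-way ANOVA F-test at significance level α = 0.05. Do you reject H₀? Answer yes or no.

Group means [42.55, 26.40, 35.67, 43.57], grand mean 38.312
SSB = Σnᵢ(x̄ᵢ−x̄)² = 1163.233; SSW = ΣΣ(x−x̄ᵢ)² = 573.642
MSB = 1163.233/3 = 387.7445; MSW = 573.642/28 = 20.4872
F = MSB/MSW = 18.9262
df = (3, 28)
p-value (upper-tail) = 0.00000
At α=0.05: p < α → reject H₀

reject H₀: yes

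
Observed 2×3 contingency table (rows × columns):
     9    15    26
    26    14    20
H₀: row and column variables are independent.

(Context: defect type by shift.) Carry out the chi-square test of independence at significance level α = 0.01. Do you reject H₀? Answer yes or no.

Row totals [50, 60], col totals [35, 29, 46], n=110
χ² = (9−15.91)²/15.91 + (15−13.18)²/13.18 + (26−20.91)²/20.91 + (26−19.09)²/19.09 + (14−15.82)²/15.82 + (20−25.09)²/25.09 = 8.2332
df = 2
p-value (upper-tail) = 0.01630
At α=0.01: p ≥ α → fail to reject H₀

reject H₀: no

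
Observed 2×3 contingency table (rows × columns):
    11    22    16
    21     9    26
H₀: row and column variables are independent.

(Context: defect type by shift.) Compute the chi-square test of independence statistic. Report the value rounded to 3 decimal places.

test statistic = 10.538

Row totals [49, 56], col totals [32, 31, 42], n=105
χ² = (11−14.93)²/14.93 + (22−14.47)²/14.47 + (16−19.60)²/19.60 + (21−17.07)²/17.07 + (9−16.53)²/16.53 + (26−22.40)²/22.40 = 10.5377
df = 2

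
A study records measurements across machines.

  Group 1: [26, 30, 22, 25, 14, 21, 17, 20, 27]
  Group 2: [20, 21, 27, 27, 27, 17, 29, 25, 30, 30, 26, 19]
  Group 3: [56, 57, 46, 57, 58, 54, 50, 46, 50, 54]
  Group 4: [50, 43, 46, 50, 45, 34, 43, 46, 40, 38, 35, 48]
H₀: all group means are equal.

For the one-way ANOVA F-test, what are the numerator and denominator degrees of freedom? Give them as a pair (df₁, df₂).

degrees of freedom = [3, 39]

k = 4 groups, N = 43 total
df = (k−1, N−k) = (4−1, 43−4) = (3, 39)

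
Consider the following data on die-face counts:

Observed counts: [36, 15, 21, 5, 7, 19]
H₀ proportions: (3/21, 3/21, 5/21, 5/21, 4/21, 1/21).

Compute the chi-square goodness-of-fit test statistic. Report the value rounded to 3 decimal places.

n = 103; E_i = n·p_i = [14.71, 14.71, 24.52, 24.52, 19.62, 4.90]
χ² = (36−14.71)²/14.71 + (15−14.71)²/14.71 + (21−24.52)²/24.52 + (5−24.52)²/24.52 + (7−19.62)²/19.62 + (19−4.90)²/4.90 = 95.4704
df = 5

test statistic = 95.470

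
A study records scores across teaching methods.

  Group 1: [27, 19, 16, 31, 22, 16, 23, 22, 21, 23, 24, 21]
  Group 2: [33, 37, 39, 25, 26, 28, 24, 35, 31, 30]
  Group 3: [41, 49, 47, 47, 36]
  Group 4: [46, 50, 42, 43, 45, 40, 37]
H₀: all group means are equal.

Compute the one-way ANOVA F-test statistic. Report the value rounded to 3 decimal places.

test statistic = 42.620

Group means [22.08, 30.80, 44.00, 43.29], grand mean 32.235
SSB = Σnᵢ(x̄ᵢ−x̄)² = 2804.172; SSW = ΣΣ(x−x̄ᵢ)² = 657.945
MSB = 2804.172/3 = 934.7241; MSW = 657.945/30 = 21.9315
F = MSB/MSW = 42.6201
df = (3, 30)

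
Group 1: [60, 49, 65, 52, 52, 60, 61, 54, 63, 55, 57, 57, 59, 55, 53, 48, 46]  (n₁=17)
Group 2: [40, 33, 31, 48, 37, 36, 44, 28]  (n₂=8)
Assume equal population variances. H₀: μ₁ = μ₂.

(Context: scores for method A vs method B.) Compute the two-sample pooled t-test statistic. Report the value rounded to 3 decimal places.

x̄₁=55.647, s₁=5.338, n₁=17
x̄₂=37.125, s₂=6.686, n₂=8
s_p² = [16·5.338² + 7·6.686²]/23 = 33.4242
SE = √(s_p²·(1/17+1/8)) = 2.4787
t = (55.647−37.125)/2.4787 = 7.4724
df = 23

test statistic = 7.472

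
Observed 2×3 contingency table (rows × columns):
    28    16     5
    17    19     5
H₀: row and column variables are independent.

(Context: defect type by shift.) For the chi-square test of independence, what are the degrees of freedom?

degrees of freedom = 2

df = (r−1)(c−1) = (2−1)·(3−1) = 2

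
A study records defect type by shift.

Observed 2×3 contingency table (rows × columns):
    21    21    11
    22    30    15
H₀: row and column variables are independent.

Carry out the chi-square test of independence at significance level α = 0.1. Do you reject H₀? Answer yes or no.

reject H₀: no

Row totals [53, 67], col totals [43, 51, 26], n=120
χ² = (21−18.99)²/18.99 + (21−22.52)²/22.52 + (11−11.48)²/11.48 + (22−24.01)²/24.01 + (30−28.48)²/28.48 + (15−14.52)²/14.52 = 0.6017
df = 2
p-value (upper-tail) = 0.74018
At α=0.1: p ≥ α → fail to reject H₀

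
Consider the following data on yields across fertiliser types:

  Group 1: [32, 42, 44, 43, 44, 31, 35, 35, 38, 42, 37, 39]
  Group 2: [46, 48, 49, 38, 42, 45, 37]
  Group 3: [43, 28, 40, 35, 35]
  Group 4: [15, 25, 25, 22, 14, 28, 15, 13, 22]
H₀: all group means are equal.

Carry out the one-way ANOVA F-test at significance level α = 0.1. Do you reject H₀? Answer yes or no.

reject H₀: yes

Group means [38.50, 43.57, 36.20, 19.89], grand mean 34.152
SSB = Σnᵢ(x̄ᵢ−x̄)² = 2699.839; SSW = ΣΣ(x−x̄ᵢ)² = 752.403
MSB = 2699.839/3 = 899.9464; MSW = 752.403/29 = 25.9449
F = MSB/MSW = 34.6868
df = (3, 29)
p-value (upper-tail) = 0.00000
At α=0.1: p < α → reject H₀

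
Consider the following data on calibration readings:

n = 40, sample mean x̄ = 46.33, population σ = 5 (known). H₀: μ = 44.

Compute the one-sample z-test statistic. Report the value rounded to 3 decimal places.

test statistic = 2.947

SE = σ/√n = 5/√40 = 0.7906
z = (x̄−μ₀)/SE = (46.33−44)/0.7906 = 2.9472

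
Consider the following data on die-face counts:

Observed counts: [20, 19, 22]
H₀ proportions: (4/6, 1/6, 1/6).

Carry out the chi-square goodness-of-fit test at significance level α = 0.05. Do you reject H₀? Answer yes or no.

reject H₀: yes

n = 61; E_i = n·p_i = [40.67, 10.17, 10.17]
χ² = (20−40.67)²/40.67 + (19−10.17)²/10.17 + (22−10.17)²/10.17 = 31.9508
df = 2
p-value (upper-tail) = 0.00000
At α=0.05: p < α → reject H₀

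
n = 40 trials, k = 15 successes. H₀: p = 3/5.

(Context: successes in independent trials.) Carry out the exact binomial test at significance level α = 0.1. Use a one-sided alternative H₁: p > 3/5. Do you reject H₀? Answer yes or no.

Exact binomial: n=40, k=15, p₀=3/5=0.6000
P(X≥15) from Σ C(n,i)·p₀^i·(1−p₀)^(n−i)
p-value (one-sided, H₁ greater) = 0.99878
At α=0.1: p ≥ α → fail to reject H₀

reject H₀: no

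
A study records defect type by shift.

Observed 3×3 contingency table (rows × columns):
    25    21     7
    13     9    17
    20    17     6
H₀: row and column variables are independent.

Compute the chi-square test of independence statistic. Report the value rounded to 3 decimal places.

Row totals [53, 39, 43], col totals [58, 47, 30], n=135
χ² = (25−22.77)²/22.77 + (21−18.45)²/18.45 + (7−11.78)²/11.78 + (13−16.76)²/16.76 + (9−13.58)²/13.58 + (17−8.67)²/8.67 + (20−18.47)²/18.47 + (17−14.97)²/14.97 + (6−9.56)²/9.56 = 14.6306
df = 4

test statistic = 14.631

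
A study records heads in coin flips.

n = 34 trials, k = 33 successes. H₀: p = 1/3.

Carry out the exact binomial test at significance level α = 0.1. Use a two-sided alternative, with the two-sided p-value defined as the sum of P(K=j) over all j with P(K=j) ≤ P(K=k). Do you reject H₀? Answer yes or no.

Exact binomial: n=34, k=33, p₀=1/3=0.3333
P(X=j) = C(n,j)·p₀^j·(1−p₀)^(n−j); p = Σ P(X=j) over j with P(X=j) ≤ P(X=33)
p-value (two-sided) = 0.00000
At α=0.1: p < α → reject H₀

reject H₀: yes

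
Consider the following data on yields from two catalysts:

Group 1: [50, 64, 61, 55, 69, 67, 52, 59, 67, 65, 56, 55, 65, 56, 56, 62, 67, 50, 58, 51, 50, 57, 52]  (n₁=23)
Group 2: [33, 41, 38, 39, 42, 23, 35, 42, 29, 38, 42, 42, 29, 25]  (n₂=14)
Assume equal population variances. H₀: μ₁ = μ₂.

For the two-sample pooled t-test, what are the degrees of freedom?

degrees of freedom = 35

df = n₁ + n₂ − 2 = 23 + 14 − 2 = 35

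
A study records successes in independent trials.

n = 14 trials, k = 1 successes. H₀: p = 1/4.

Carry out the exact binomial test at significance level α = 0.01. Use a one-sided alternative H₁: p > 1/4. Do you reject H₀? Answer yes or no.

Exact binomial: n=14, k=1, p₀=1/4=0.2500
P(X≥1) from Σ C(n,i)·p₀^i·(1−p₀)^(n−i)
p-value (one-sided, H₁ greater) = 0.98218
At α=0.01: p ≥ α → fail to reject H₀

reject H₀: no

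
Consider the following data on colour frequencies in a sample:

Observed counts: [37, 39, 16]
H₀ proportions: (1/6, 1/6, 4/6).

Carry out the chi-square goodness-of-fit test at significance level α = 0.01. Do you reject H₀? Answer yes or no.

reject H₀: yes

n = 92; E_i = n·p_i = [15.33, 15.33, 61.33]
χ² = (37−15.33)²/15.33 + (39−15.33)²/15.33 + (16−61.33)²/61.33 = 100.6522
df = 2
p-value (upper-tail) = 0.00000
At α=0.01: p < α → reject H₀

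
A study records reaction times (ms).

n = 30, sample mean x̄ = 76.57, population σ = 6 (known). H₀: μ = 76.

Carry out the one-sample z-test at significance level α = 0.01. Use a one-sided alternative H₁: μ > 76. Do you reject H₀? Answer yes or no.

reject H₀: no

SE = σ/√n = 6/√30 = 1.0954
z = (x̄−μ₀)/SE = (76.57−76)/1.0954 = 0.5203
p-value (one-sided, H₁ greater) = 0.30141
At α=0.01: p ≥ α → fail to reject H₀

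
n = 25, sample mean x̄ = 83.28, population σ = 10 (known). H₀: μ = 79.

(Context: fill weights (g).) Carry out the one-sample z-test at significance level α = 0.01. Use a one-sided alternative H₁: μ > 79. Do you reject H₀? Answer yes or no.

SE = σ/√n = 10/√25 = 2.0000
z = (x̄−μ₀)/SE = (83.28−79)/2.0000 = 2.1400
p-value (one-sided, H₁ greater) = 0.01618
At α=0.01: p ≥ α → fail to reject H₀

reject H₀: no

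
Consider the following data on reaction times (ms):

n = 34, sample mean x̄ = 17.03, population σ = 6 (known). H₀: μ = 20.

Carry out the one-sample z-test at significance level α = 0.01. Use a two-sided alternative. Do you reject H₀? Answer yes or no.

SE = σ/√n = 6/√34 = 1.0290
z = (x̄−μ₀)/SE = (17.03−20)/1.0290 = -2.8863
p-value (two-sided) = 0.00390
At α=0.01: p < α → reject H₀

reject H₀: yes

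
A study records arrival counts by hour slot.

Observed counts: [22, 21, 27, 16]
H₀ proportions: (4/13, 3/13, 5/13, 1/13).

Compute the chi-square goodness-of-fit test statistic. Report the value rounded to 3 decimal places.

n = 86; E_i = n·p_i = [26.46, 19.85, 33.08, 6.62]
χ² = (22−26.46)²/26.46 + (21−19.85)²/19.85 + (27−33.08)²/33.08 + (16−6.62)²/6.62 = 15.2488
df = 3

test statistic = 15.249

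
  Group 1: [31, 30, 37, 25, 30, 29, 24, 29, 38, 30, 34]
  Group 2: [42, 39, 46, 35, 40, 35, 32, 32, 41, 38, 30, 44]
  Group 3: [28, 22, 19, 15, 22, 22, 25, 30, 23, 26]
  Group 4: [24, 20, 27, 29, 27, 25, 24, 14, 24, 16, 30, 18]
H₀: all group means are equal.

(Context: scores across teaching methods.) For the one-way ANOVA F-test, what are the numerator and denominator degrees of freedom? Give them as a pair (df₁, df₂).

k = 4 groups, N = 45 total
df = (k−1, N−k) = (4−1, 45−4) = (3, 41)

degrees of freedom = [3, 41]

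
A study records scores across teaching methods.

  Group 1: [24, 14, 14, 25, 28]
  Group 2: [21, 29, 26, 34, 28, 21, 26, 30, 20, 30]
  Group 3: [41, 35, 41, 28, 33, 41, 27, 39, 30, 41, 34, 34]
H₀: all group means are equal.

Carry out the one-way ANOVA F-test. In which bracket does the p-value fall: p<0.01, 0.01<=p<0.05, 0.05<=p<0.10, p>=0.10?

p-value bracket: p<0.01

Group means [21.00, 26.50, 35.33], grand mean 29.407
SSB = Σnᵢ(x̄ᵢ−x̄)² = 859.352; SSW = ΣΣ(x−x̄ᵢ)² = 667.167
MSB = 859.352/2 = 429.6759; MSW = 667.167/24 = 27.7986
F = MSB/MSW = 15.4567
df = (2, 24)
p-value (upper-tail) = 0.00005
→ bracket: p<0.01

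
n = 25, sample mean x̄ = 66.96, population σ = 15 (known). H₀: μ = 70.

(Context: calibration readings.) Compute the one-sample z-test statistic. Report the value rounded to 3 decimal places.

test statistic = -1.013

SE = σ/√n = 15/√25 = 3.0000
z = (x̄−μ₀)/SE = (66.96−70)/3.0000 = -1.0133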